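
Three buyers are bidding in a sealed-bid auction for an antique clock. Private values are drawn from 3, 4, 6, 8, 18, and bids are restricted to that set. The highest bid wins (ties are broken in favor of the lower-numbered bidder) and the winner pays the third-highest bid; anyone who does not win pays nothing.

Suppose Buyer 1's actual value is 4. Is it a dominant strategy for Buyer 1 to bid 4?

Consider the case where Buyer 2 bids 3 and Buyer 3 bids 6.
Truthful bid 4: loses, pays 0, utility 0.
Bid 6 instead: wins, pays 3, utility 4 - 3 = 1.
Since 1 > 0, bidding 6 is strictly better here, so truthful bidding is not dominant.

No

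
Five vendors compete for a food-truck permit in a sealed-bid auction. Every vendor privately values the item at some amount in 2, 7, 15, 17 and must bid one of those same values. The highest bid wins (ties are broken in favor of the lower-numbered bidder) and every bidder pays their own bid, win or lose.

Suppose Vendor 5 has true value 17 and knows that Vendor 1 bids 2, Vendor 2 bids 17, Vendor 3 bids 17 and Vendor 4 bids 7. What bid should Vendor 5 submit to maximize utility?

Bid 2: loses but pays 2, utility -2.
Bid 7: loses but pays 7, utility -7.
Bid 15: loses but pays 15, utility -15.
Bid 17: loses but pays 17, utility -17.
The best choice is 2 with utility -2.

2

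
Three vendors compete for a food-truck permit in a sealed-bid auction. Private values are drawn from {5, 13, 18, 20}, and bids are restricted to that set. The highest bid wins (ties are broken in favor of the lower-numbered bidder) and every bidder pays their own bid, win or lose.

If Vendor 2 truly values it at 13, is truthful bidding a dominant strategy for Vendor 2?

No

Consider the case where Vendor 1 bids 5 and Vendor 3 bids 18.
Truthful bid 13: loses but pays 13, utility -13.
Bid 5 instead: loses but pays 5, utility -5.
Since -5 > -13, bidding 5 is strictly better here, so truthful bidding is not dominant.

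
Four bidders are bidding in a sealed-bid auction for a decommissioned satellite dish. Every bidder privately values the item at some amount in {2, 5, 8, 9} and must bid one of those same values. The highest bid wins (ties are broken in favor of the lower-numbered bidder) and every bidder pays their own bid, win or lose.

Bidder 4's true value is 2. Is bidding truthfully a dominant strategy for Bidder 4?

Yes

Check each profile of the others' bids and compare truth against every alternative bid.
Others bid (2, 2, 5): truth gives -2, best alternative gives -5.
Others bid (2, 2, 8): truth gives -2, best alternative gives -5.
Others bid (2, 2, 9): truth gives -2, best alternative gives -5.
Others bid (2, 5, 2): truth gives -2, best alternative gives -5.
Others bid (2, 5, 5): truth gives -2, best alternative gives -5.
Others bid (2, 5, 8): truth gives -2, best alternative gives -5.
(Remaining 58 profiles checked similarly; truth is weakly best in each.)
In every case the truthful bid is at least as good as any alternative, so it is a dominant strategy.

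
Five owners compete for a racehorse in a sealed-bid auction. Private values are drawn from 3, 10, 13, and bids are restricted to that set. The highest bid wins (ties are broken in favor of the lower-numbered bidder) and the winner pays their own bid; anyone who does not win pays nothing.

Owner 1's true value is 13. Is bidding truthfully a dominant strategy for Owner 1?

No

Consider the case where Owner 2 bids 3, Owner 3 bids 3, Owner 4 bids 3 and Owner 5 bids 3.
Truthful bid 13: wins, pays 13, utility 13 - 13 = 0.
Bid 3 instead: wins, pays 3, utility 13 - 3 = 10.
Since 10 > 0, bidding 3 is strictly better here, so truthful bidding is not dominant.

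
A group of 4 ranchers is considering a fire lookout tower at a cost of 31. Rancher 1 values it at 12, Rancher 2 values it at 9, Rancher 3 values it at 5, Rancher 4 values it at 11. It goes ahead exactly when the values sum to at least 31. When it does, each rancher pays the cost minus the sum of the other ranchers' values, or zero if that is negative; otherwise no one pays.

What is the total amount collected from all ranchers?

Total value 37 ≥ cost 31, so it is built.
Rancher 1: others sum to 25; max(0, 31 - 25) = 6.
Rancher 2: others sum to 28; max(0, 31 - 28) = 3.
Rancher 3: others sum to 32; max(0, 31 - 32) = 0.
Rancher 4: others sum to 26; max(0, 31 - 26) = 5.
Total collected = 6 + 3 + 0 + 5 = 14.

14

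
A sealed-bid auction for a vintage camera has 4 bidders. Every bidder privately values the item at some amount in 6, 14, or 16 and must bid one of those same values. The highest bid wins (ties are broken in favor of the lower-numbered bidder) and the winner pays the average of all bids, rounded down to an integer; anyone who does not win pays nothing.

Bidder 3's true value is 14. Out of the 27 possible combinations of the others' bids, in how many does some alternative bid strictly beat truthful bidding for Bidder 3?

Others bid (6, 6, 16): truth gives 0; bid 16 gives 3 > 0. Violating.
Others bid (6, 14, 6): truth gives 0; bid 16 gives 4 > 0. Violating.
Others bid (6, 14, 14): truth gives 0; bid 16 gives 2 > 0. Violating.
Others bid (6, 14, 16): truth gives 0; bid 16 gives 1 > 0. Violating.
Others bid (6, 6, 6): truth gives 6; no alternative beats it.
Others bid (6, 6, 14): truth gives 4; no alternative beats it.
(Checking all 27 profiles: 8 have a profitable deviation, 19 do not.)

8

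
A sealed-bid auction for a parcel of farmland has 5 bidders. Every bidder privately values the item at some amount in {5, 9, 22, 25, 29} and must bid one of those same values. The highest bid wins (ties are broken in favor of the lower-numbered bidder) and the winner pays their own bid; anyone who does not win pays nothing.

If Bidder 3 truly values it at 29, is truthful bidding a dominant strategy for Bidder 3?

No

Consider the case where Bidder 1 bids 5, Bidder 2 bids 5, Bidder 4 bids 5 and Bidder 5 bids 5.
Truthful bid 29: wins, pays 29, utility 29 - 29 = 0.
Bid 9 instead: wins, pays 9, utility 29 - 9 = 20.
Since 20 > 0, bidding 9 is strictly better here, so truthful bidding is not dominant.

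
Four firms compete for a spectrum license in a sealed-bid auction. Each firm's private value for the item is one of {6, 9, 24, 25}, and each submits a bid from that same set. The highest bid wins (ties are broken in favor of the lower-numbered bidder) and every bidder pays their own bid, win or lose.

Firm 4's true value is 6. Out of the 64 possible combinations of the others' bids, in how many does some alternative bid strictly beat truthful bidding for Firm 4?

Others bid (6, 6, 6): truth gives -6; bid 9 gives -3 > -6. Violating.
Others bid (6, 6, 9): truth gives -6; no alternative beats it.
Others bid (6, 6, 24): truth gives -6; no alternative beats it.
(Checking all 64 profiles: 1 has a profitable deviation, 63 do not.)

1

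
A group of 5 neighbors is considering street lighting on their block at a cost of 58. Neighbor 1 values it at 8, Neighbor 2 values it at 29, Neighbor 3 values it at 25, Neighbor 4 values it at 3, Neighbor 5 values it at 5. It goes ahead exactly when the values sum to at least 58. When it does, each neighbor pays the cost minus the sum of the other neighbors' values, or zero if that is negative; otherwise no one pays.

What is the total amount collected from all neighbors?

Total value 70 ≥ cost 58, so it is built.
Neighbor 1: others sum to 62; max(0, 58 - 62) = 0.
Neighbor 2: others sum to 41; max(0, 58 - 41) = 17.
Neighbor 3: others sum to 45; max(0, 58 - 45) = 13.
Neighbor 4: others sum to 67; max(0, 58 - 67) = 0.
Neighbor 5: others sum to 65; max(0, 58 - 65) = 0.
Total collected = 0 + 17 + 13 + 0 + 0 = 30.

30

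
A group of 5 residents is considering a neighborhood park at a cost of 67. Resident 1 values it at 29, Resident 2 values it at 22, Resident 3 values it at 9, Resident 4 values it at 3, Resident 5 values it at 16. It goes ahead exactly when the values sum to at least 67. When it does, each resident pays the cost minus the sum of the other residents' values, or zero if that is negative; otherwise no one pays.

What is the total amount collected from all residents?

31

Total value 79 ≥ cost 67, so it is built.
Resident 1: others sum to 50; max(0, 67 - 50) = 17.
Resident 2: others sum to 57; max(0, 67 - 57) = 10.
Resident 3: others sum to 70; max(0, 67 - 70) = 0.
Resident 4: others sum to 76; max(0, 67 - 76) = 0.
Resident 5: others sum to 63; max(0, 67 - 63) = 4.
Total collected = 17 + 10 + 0 + 0 + 4 = 31.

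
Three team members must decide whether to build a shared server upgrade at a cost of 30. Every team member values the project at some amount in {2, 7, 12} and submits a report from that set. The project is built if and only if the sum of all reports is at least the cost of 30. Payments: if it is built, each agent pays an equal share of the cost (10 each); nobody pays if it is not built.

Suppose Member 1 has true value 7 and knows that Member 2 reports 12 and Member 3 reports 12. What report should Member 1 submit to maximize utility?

Report 2: project not built, utility 0.
Report 7: project built, pays 10, utility 7 - 10 = -3.
Report 12: project built, pays 10, utility 7 - 10 = -3.
The best choice is 2 with utility 0.

2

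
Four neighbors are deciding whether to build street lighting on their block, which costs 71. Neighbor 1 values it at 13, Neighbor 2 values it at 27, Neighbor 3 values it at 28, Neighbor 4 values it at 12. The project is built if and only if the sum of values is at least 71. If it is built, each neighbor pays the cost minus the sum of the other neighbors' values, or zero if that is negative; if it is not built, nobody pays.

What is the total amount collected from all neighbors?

44

Total value 80 ≥ cost 71, so it is built.
Neighbor 1: others sum to 67; max(0, 71 - 67) = 4.
Neighbor 2: others sum to 53; max(0, 71 - 53) = 18.
Neighbor 3: others sum to 52; max(0, 71 - 52) = 19.
Neighbor 4: others sum to 68; max(0, 71 - 68) = 3.
Total collected = 4 + 18 + 19 + 3 = 44.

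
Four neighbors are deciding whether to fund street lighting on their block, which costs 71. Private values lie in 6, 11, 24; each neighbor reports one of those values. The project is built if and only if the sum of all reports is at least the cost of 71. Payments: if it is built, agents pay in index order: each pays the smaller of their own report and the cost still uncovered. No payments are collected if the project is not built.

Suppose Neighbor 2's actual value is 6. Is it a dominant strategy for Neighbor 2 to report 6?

Check each profile of the others' reports and compare truth against every alternative report.
Others report (24, 24, 24): truth gives 0, best alternative gives -5.
Others report (6, 6, 6): truth gives 0, best alternative gives 0.
Others report (6, 6, 11): truth gives 0, best alternative gives 0.
Others report (6, 6, 24): truth gives 0, best alternative gives 0.
Others report (6, 11, 6): truth gives 0, best alternative gives 0.
Others report (6, 11, 11): truth gives 0, best alternative gives 0.
(Remaining 21 profiles checked similarly; truth is weakly best in each.)
In every case the truthful report is at least as good as any alternative, so it is a dominant strategy.

Yes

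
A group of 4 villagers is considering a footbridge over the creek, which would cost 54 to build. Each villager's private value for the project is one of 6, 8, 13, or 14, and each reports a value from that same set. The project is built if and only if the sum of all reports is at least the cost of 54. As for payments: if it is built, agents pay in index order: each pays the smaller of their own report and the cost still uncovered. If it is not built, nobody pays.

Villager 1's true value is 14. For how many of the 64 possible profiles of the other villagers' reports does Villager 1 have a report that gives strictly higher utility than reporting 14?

4

Others report (13, 14, 14): truth gives 0; report 13 gives 1 > 0. Violating.
Others report (14, 13, 14): truth gives 0; report 13 gives 1 > 0. Violating.
Others report (14, 14, 13): truth gives 0; report 13 gives 1 > 0. Violating.
Others report (14, 14, 14): truth gives 0; report 13 gives 1 > 0. Violating.
Others report (6, 6, 6): truth gives 0; no alternative beats it.
Others report (6, 6, 8): truth gives 0; no alternative beats it.
(Checking all 64 profiles: 4 have a profitable deviation, 60 do not.)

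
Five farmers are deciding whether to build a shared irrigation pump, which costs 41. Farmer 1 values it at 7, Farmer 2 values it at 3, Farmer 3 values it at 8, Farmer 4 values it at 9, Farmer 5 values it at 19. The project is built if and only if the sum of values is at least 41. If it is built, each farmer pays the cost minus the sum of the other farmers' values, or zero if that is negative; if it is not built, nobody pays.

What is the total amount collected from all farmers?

23

Total value 46 ≥ cost 41, so it is built.
Farmer 1: others sum to 39; max(0, 41 - 39) = 2.
Farmer 2: others sum to 43; max(0, 41 - 43) = 0.
Farmer 3: others sum to 38; max(0, 41 - 38) = 3.
Farmer 4: others sum to 37; max(0, 41 - 37) = 4.
Farmer 5: others sum to 27; max(0, 41 - 27) = 14.
Total collected = 2 + 0 + 3 + 4 + 14 = 23.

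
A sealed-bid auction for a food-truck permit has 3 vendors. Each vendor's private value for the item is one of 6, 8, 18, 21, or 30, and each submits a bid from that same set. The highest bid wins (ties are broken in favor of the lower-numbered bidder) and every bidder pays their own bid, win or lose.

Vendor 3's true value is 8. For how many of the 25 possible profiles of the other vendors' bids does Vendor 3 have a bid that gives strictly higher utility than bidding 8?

Others bid (6, 8): truth gives -8; bid 6 gives -6 > -8. Violating.
Others bid (6, 18): truth gives -8; bid 6 gives -6 > -8. Violating.
Others bid (6, 21): truth gives -8; bid 6 gives -6 > -8. Violating.
Others bid (6, 30): truth gives -8; bid 6 gives -6 > -8. Violating.
Others bid (6, 6): truth gives 0; no alternative beats it.
(Checking all 25 profiles: 24 have a profitable deviation, 1 does not.)

24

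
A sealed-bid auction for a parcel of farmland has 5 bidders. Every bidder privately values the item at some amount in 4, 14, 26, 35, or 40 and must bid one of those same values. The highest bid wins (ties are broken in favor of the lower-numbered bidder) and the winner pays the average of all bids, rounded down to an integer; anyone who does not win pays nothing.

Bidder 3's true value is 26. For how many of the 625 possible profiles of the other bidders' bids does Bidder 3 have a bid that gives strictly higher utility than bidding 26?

Others bid (4, 4, 4, 4): truth gives 18; bid 14 gives 20 > 18. Violating.
Others bid (4, 4, 4, 14): truth gives 16; bid 14 gives 18 > 16. Violating.
Others bid (4, 4, 4, 35): truth gives 0; bid 35 gives 10 > 0. Violating.
Others bid (4, 4, 4, 40): truth gives 0; bid 40 gives 8 > 0. Violating.
Others bid (4, 4, 4, 26): truth gives 14; no alternative beats it.
Others bid (4, 4, 14, 26): truth gives 12; no alternative beats it.
(Checking all 625 profiles: 193 have a profitable deviation, 432 do not.)

193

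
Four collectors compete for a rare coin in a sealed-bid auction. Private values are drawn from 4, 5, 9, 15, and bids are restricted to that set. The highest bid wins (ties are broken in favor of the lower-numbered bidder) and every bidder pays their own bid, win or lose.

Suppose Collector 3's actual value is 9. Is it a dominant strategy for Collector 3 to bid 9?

Consider the case where Collector 1 bids 4, Collector 2 bids 4 and Collector 4 bids 4.
Truthful bid 9: wins, pays 9, utility 9 - 9 = 0.
Bid 5 instead: wins, pays 5, utility 9 - 5 = 4.
Since 4 > 0, bidding 5 is strictly better here, so truthful bidding is not dominant.

No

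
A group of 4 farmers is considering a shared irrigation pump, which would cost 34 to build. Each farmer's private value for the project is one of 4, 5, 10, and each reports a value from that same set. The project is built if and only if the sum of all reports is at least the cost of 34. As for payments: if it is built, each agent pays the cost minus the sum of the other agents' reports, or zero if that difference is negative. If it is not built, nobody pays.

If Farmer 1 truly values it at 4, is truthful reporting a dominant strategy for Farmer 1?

Yes

Check each profile of the others' reports and compare truth against every alternative report.
Others report (4, 4, 4): truth gives 0, best alternative gives 0.
Others report (4, 4, 5): truth gives 0, best alternative gives 0.
Others report (4, 4, 10): truth gives 0, best alternative gives 0.
Others report (4, 5, 4): truth gives 0, best alternative gives 0.
Others report (4, 5, 5): truth gives 0, best alternative gives 0.
Others report (4, 5, 10): truth gives 0, best alternative gives 0.
(Remaining 21 profiles checked similarly; truth is weakly best in each.)
In every case the truthful report is at least as good as any alternative, so it is a dominant strategy.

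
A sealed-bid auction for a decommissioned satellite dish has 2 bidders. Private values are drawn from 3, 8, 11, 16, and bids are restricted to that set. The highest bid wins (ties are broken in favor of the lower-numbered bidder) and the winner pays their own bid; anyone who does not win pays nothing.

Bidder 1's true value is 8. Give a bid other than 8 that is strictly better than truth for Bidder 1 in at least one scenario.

3

Suppose Bidder 2 bids 3.
Bid 8: wins, pays 8, utility 8 - 8 = 0.
Bid 3: wins, pays 3, utility 8 - 3 = 5.
So bidding 3 beats truth here (5 > 0).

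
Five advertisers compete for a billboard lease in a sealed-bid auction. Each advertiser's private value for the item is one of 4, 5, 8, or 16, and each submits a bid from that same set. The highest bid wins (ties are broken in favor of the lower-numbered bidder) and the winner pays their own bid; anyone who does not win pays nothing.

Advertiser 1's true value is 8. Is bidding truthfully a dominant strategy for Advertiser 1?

Consider the case where Advertiser 2 bids 4, Advertiser 3 bids 4, Advertiser 4 bids 4 and Advertiser 5 bids 4.
Truthful bid 8: wins, pays 8, utility 8 - 8 = 0.
Bid 4 instead: wins, pays 4, utility 8 - 4 = 4.
Since 4 > 0, bidding 4 is strictly better here, so truthful bidding is not dominant.

No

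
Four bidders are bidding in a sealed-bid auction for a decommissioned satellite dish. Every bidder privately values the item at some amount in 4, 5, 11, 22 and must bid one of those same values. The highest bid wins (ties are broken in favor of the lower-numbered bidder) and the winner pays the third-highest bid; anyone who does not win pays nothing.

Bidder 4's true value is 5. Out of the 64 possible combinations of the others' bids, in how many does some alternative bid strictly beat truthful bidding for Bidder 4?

6

Others bid (4, 4, 5): truth gives 0; bid 11 gives 1 > 0. Violating.
Others bid (4, 4, 11): truth gives 0; bid 22 gives 1 > 0. Violating.
Others bid (4, 5, 4): truth gives 0; bid 11 gives 1 > 0. Violating.
Others bid (4, 11, 4): truth gives 0; bid 22 gives 1 > 0. Violating.
Others bid (4, 4, 4): truth gives 1; no alternative beats it.
Others bid (4, 4, 22): truth gives 0; no alternative beats it.
(Checking all 64 profiles: 6 have a profitable deviation, 58 do not.)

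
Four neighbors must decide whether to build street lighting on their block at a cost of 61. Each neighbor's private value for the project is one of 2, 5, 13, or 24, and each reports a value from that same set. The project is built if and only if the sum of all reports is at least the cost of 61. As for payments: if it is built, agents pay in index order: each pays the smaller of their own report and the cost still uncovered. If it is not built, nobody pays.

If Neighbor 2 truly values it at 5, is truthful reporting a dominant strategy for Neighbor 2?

Consider the case where Neighbor 1 reports 13, Neighbor 3 reports 24 and Neighbor 4 reports 24.
Truthful report 5: project built, pays 5, utility 5 - 5 = 0.
Report 2 instead: project built, pays 2, utility 5 - 2 = 3.
Since 3 > 0, reporting 2 is strictly better here, so truthful reporting is not dominant.

No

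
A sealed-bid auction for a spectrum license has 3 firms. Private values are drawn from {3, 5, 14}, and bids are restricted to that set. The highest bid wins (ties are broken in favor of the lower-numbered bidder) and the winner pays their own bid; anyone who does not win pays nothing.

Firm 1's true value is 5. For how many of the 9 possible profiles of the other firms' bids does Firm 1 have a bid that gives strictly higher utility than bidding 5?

1

Others bid (3, 3): truth gives 0; bid 3 gives 2 > 0. Violating.
Others bid (3, 5): truth gives 0; no alternative beats it.
Others bid (3, 14): truth gives 0; no alternative beats it.
(Checking all 9 profiles: 1 has a profitable deviation, 8 do not.)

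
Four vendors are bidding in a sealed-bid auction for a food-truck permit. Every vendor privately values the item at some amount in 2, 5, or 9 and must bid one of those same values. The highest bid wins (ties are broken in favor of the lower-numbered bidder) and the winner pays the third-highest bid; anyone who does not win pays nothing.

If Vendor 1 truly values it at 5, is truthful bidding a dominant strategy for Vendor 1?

Consider the case where Vendor 2 bids 2, Vendor 3 bids 2 and Vendor 4 bids 9.
Truthful bid 5: loses, pays 0, utility 0.
Bid 9 instead: wins, pays 2, utility 5 - 2 = 3.
Since 3 > 0, bidding 9 is strictly better here, so truthful bidding is not dominant.

No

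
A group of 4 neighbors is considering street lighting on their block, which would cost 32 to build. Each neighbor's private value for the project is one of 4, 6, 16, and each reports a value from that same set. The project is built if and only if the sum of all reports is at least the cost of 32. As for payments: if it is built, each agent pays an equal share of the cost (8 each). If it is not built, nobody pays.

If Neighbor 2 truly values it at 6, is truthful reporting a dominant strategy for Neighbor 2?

No

Consider the case where Neighbor 1 reports 4, Neighbor 3 reports 6 and Neighbor 4 reports 16.
Truthful report 6: project built, pays 8, utility 6 - 8 = -2.
Report 4 instead: project not built, utility 0.
Since 0 > -2, reporting 4 is strictly better here, so truthful reporting is not dominant.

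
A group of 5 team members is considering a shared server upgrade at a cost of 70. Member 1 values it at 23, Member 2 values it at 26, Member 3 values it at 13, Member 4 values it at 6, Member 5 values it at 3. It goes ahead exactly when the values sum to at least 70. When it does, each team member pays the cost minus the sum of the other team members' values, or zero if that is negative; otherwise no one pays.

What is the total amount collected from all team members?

66

Total value 71 ≥ cost 70, so it is built.
Member 1: others sum to 48; max(0, 70 - 48) = 22.
Member 2: others sum to 45; max(0, 70 - 45) = 25.
Member 3: others sum to 58; max(0, 70 - 58) = 12.
Member 4: others sum to 65; max(0, 70 - 65) = 5.
Member 5: others sum to 68; max(0, 70 - 68) = 2.
Total collected = 22 + 25 + 12 + 5 + 2 = 66.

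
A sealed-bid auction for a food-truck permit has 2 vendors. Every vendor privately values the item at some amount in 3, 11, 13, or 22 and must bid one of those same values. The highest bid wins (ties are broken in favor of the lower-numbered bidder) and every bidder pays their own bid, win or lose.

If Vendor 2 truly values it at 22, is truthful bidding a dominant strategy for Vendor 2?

No

Consider the case where Vendor 1 bids 3.
Truthful bid 22: wins, pays 22, utility 22 - 22 = 0.
Bid 11 instead: wins, pays 11, utility 22 - 11 = 11.
Since 11 > 0, bidding 11 is strictly better here, so truthful bidding is not dominant.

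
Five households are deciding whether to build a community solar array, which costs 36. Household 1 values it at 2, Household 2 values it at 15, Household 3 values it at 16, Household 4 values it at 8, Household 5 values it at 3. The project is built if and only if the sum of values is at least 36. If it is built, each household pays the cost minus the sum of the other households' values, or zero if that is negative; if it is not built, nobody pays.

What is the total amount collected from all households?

Total value 44 ≥ cost 36, so it is built.
Household 1: others sum to 42; max(0, 36 - 42) = 0.
Household 2: others sum to 29; max(0, 36 - 29) = 7.
Household 3: others sum to 28; max(0, 36 - 28) = 8.
Household 4: others sum to 36; max(0, 36 - 36) = 0.
Household 5: others sum to 41; max(0, 36 - 41) = 0.
Total collected = 0 + 7 + 8 + 0 + 0 = 15.

15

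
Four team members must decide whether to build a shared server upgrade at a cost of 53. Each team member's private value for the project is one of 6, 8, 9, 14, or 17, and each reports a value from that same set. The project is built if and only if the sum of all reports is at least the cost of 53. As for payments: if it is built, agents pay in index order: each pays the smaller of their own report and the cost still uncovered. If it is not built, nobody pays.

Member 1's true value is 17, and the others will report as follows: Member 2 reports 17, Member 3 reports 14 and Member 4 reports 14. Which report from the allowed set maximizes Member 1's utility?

Report 6: project not built, utility 0.
Report 8: project built, pays 8, utility 17 - 8 = 9.
Report 9: project built, pays 9, utility 17 - 9 = 8.
Report 14: project built, pays 14, utility 17 - 14 = 3.
Report 17: project built, pays 17, utility 17 - 17 = 0.
The best choice is 8 with utility 9.

8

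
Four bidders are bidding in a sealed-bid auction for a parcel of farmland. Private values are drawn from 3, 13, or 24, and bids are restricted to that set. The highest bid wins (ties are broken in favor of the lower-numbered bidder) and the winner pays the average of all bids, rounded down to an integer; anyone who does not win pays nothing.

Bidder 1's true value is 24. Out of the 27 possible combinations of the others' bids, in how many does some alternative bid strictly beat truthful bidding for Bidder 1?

Others bid (3, 3, 3): truth gives 16; bid 3 gives 21 > 16. Violating.
Others bid (3, 3, 13): truth gives 14; bid 13 gives 16 > 14. Violating.
Others bid (3, 13, 3): truth gives 14; bid 13 gives 16 > 14. Violating.
Others bid (3, 13, 13): truth gives 11; bid 13 gives 14 > 11. Violating.
Others bid (3, 3, 24): truth gives 11; no alternative beats it.
Others bid (3, 13, 24): truth gives 8; no alternative beats it.
(Checking all 27 profiles: 8 have a profitable deviation, 19 do not.)

8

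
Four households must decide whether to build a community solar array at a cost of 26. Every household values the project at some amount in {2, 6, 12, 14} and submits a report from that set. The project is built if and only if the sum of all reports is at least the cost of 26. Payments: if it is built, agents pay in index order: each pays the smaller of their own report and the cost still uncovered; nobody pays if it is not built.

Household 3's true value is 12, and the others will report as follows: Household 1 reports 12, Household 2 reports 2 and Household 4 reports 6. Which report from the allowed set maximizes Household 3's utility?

6

Report 2: project not built, utility 0.
Report 6: project built, pays 6, utility 12 - 6 = 6.
Report 12: project built, pays 12, utility 12 - 12 = 0.
Report 14: project built, pays 12, utility 12 - 12 = 0.
The best choice is 6 with utility 6.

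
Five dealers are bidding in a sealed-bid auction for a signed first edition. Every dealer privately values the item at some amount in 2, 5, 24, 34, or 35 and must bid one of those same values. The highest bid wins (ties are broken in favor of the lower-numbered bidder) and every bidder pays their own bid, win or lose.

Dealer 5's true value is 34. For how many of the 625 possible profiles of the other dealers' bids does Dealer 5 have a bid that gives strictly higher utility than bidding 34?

Others bid (2, 2, 2, 2): truth gives 0; bid 5 gives 29 > 0. Violating.
Others bid (2, 2, 2, 5): truth gives 0; bid 24 gives 10 > 0. Violating.
Others bid (2, 2, 2, 34): truth gives -34; bid 35 gives -1 > -34. Violating.
Others bid (2, 2, 2, 35): truth gives -34; bid 2 gives -2 > -34. Violating.
Others bid (2, 2, 2, 24): truth gives 0; no alternative beats it.
Others bid (2, 2, 5, 24): truth gives 0; no alternative beats it.
(Checking all 625 profiles: 560 have a profitable deviation, 65 do not.)

560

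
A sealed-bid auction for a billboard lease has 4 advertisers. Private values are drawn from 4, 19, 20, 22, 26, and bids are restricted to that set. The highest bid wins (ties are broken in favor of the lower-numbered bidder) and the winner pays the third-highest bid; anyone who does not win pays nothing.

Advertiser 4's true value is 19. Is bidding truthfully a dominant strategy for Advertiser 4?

No

Consider the case where Advertiser 1 bids 4, Advertiser 2 bids 4 and Advertiser 3 bids 19.
Truthful bid 19: loses, pays 0, utility 0.
Bid 20 instead: wins, pays 4, utility 19 - 4 = 15.
Since 15 > 0, bidding 20 is strictly better here, so truthful bidding is not dominant.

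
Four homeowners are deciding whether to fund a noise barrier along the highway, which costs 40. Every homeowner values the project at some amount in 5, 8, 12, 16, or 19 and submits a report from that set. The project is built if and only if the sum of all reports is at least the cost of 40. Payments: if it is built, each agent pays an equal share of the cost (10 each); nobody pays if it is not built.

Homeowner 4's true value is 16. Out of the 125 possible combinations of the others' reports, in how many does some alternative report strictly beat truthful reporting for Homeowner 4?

6

Others report (5, 5, 12): truth gives 0; report 19 gives 6 > 0. Violating.
Others report (5, 8, 8): truth gives 0; report 19 gives 6 > 0. Violating.
Others report (5, 12, 5): truth gives 0; report 19 gives 6 > 0. Violating.
Others report (8, 5, 8): truth gives 0; report 19 gives 6 > 0. Violating.
Others report (5, 5, 5): truth gives 0; no alternative beats it.
Others report (5, 5, 8): truth gives 0; no alternative beats it.
(Checking all 125 profiles: 6 have a profitable deviation, 119 do not.)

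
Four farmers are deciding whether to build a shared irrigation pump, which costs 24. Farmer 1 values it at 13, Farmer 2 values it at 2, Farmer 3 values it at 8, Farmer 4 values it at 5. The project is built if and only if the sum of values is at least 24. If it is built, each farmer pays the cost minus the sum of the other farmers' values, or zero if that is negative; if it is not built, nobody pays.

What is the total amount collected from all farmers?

Total value 28 ≥ cost 24, so it is built.
Farmer 1: others sum to 15; max(0, 24 - 15) = 9.
Farmer 2: others sum to 26; max(0, 24 - 26) = 0.
Farmer 3: others sum to 20; max(0, 24 - 20) = 4.
Farmer 4: others sum to 23; max(0, 24 - 23) = 1.
Total collected = 9 + 0 + 4 + 1 = 14.

14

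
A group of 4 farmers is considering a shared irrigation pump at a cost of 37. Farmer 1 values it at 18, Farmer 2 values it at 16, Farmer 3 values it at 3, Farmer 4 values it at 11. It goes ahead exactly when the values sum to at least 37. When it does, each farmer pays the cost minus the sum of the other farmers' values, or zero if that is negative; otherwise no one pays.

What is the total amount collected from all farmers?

Total value 48 ≥ cost 37, so it is built.
Farmer 1: others sum to 30; max(0, 37 - 30) = 7.
Farmer 2: others sum to 32; max(0, 37 - 32) = 5.
Farmer 3: others sum to 45; max(0, 37 - 45) = 0.
Farmer 4: others sum to 37; max(0, 37 - 37) = 0.
Total collected = 7 + 5 + 0 + 0 = 12.

12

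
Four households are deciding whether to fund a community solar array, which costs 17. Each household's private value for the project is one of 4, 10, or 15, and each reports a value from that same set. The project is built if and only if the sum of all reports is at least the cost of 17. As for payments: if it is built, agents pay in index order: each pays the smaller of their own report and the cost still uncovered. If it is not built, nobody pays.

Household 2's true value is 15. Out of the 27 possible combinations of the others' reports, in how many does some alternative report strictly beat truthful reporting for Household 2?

Others report (4, 4, 4): truth gives 2; report 10 gives 5 > 2. Violating.
Others report (4, 4, 10): truth gives 2; report 4 gives 11 > 2. Violating.
Others report (4, 4, 15): truth gives 2; report 4 gives 11 > 2. Violating.
Others report (4, 10, 4): truth gives 2; report 4 gives 11 > 2. Violating.
Others report (15, 4, 4): truth gives 13; no alternative beats it.
Others report (15, 4, 10): truth gives 13; no alternative beats it.
(Checking all 27 profiles: 18 have a profitable deviation, 9 do not.)

18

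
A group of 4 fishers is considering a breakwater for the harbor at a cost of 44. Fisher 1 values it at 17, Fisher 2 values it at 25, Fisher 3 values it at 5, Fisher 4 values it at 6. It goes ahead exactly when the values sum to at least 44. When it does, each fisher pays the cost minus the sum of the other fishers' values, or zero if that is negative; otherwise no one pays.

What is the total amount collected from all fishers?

24

Total value 53 ≥ cost 44, so it is built.
Fisher 1: others sum to 36; max(0, 44 - 36) = 8.
Fisher 2: others sum to 28; max(0, 44 - 28) = 16.
Fisher 3: others sum to 48; max(0, 44 - 48) = 0.
Fisher 4: others sum to 47; max(0, 44 - 47) = 0.
Total collected = 8 + 16 + 0 + 0 = 24.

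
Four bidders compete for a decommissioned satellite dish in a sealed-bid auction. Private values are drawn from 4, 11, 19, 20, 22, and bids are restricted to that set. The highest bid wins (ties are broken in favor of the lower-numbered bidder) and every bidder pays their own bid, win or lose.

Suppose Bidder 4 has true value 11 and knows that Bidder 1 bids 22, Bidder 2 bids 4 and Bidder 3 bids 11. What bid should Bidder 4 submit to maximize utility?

4

Bid 4: loses but pays 4, utility -4.
Bid 11: loses but pays 11, utility -11.
Bid 19: loses but pays 19, utility -19.
Bid 20: loses but pays 20, utility -20.
Bid 22: loses but pays 22, utility -22.
The best choice is 4 with utility -4.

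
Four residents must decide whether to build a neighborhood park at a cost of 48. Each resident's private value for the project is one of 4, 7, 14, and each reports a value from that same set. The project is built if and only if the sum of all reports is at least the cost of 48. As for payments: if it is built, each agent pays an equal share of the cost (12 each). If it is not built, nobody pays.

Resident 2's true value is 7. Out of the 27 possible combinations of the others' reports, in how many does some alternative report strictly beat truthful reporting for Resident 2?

1

Others report (14, 14, 14): truth gives -5; report 4 gives 0 > -5. Violating.
Others report (4, 4, 4): truth gives 0; no alternative beats it.
Others report (4, 4, 7): truth gives 0; no alternative beats it.
(Checking all 27 profiles: 1 has a profitable deviation, 26 do not.)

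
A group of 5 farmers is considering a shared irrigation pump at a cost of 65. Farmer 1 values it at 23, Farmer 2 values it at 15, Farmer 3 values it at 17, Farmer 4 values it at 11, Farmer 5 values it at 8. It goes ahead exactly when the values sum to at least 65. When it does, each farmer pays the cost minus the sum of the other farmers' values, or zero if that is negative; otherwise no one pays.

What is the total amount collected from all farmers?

30

Total value 74 ≥ cost 65, so it is built.
Farmer 1: others sum to 51; max(0, 65 - 51) = 14.
Farmer 2: others sum to 59; max(0, 65 - 59) = 6.
Farmer 3: others sum to 57; max(0, 65 - 57) = 8.
Farmer 4: others sum to 63; max(0, 65 - 63) = 2.
Farmer 5: others sum to 66; max(0, 65 - 66) = 0.
Total collected = 14 + 6 + 8 + 2 + 0 = 30.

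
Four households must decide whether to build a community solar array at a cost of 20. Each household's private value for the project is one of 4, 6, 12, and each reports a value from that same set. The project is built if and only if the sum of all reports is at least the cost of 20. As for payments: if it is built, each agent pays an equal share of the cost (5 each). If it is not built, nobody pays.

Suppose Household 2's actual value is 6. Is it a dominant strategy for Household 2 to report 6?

Consider the case where Household 1 reports 4, Household 3 reports 4 and Household 4 reports 4.
Truthful report 6: project not built, utility 0.
Report 12 instead: project built, pays 5, utility 6 - 5 = 1.
Since 1 > 0, reporting 12 is strictly better here, so truthful reporting is not dominant.

No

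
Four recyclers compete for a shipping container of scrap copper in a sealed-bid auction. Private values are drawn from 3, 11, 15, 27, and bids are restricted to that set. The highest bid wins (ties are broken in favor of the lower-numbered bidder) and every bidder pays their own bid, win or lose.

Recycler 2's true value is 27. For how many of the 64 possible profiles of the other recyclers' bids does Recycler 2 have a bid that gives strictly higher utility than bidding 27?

Others bid (3, 3, 3): truth gives 0; bid 11 gives 16 > 0. Violating.
Others bid (3, 3, 11): truth gives 0; bid 11 gives 16 > 0. Violating.
Others bid (3, 3, 15): truth gives 0; bid 15 gives 12 > 0. Violating.
Others bid (3, 11, 3): truth gives 0; bid 11 gives 16 > 0. Violating.
Others bid (3, 3, 27): truth gives 0; no alternative beats it.
Others bid (3, 11, 27): truth gives 0; no alternative beats it.
(Checking all 64 profiles: 34 have a profitable deviation, 30 do not.)

34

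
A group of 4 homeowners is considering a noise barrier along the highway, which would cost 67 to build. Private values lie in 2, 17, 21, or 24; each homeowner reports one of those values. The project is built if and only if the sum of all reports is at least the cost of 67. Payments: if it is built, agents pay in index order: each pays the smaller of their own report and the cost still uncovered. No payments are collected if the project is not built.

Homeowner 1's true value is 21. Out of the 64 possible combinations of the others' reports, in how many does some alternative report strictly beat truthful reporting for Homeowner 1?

30

Others report (2, 24, 24): truth gives 0; report 17 gives 4 > 0. Violating.
Others report (17, 17, 17): truth gives 0; report 17 gives 4 > 0. Violating.
Others report (17, 17, 21): truth gives 0; report 17 gives 4 > 0. Violating.
Others report (17, 17, 24): truth gives 0; report 17 gives 4 > 0. Violating.
Others report (2, 2, 2): truth gives 0; no alternative beats it.
Others report (2, 2, 17): truth gives 0; no alternative beats it.
(Checking all 64 profiles: 30 have a profitable deviation, 34 do not.)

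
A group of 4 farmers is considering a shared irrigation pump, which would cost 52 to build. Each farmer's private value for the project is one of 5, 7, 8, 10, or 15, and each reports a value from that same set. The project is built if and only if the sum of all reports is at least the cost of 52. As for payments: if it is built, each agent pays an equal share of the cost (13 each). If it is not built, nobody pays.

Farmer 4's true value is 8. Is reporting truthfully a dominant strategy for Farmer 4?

No

Consider the case where Farmer 1 reports 15, Farmer 2 reports 15 and Farmer 3 reports 15.
Truthful report 8: project built, pays 13, utility 8 - 13 = -5.
Report 5 instead: project not built, utility 0.
Since 0 > -5, reporting 5 is strictly better here, so truthful reporting is not dominant.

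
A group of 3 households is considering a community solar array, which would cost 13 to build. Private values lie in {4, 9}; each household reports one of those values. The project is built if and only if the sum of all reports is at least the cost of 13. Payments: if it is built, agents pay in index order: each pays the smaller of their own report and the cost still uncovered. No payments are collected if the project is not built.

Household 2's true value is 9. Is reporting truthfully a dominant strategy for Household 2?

No

Consider the case where Household 1 reports 4 and Household 3 reports 9.
Truthful report 9: project built, pays 9, utility 9 - 9 = 0.
Report 4 instead: project built, pays 4, utility 9 - 4 = 5.
Since 5 > 0, reporting 4 is strictly better here, so truthful reporting is not dominant.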